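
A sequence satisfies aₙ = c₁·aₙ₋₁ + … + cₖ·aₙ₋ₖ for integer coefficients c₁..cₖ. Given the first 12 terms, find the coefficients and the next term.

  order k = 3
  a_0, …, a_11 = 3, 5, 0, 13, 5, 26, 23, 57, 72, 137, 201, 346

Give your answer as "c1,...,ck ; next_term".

0,2,1 ; 539

  a_3 = 0·0 + 2·5 + 1·3 = 13
  a_4 = 0·13 + 2·0 + 1·5 = 5
  a_5 = 0·5 + 2·13 + 1·0 = 26
  a_6 = 0·26 + 2·5 + 1·13 = 23
  a_7 = 0·23 + 2·26 + 1·5 = 57
  a_8 = 0·57 + 2·23 + 1·26 = 72
  a_9 = 0·72 + 2·57 + 1·23 = 137
  a_10 = 0·137 + 2·72 + 1·57 = 201
  a_11 = 0·201 + 2·137 + 1·72 = 346
  a_12 = 0·346 + 2·201 + 1·137 = 539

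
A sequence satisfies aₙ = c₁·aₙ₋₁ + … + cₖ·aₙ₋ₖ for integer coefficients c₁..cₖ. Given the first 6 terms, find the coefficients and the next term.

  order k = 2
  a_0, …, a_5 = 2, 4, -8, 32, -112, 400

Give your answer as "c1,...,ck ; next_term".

-3,2 ; -1424

  a_2 = -3·4 + 2·2 = -8
  a_3 = -3·-8 + 2·4 = 32
  a_4 = -3·32 + 2·-8 = -112
  a_5 = -3·-112 + 2·32 = 400
  a_6 = -3·400 + 2·-112 = -1424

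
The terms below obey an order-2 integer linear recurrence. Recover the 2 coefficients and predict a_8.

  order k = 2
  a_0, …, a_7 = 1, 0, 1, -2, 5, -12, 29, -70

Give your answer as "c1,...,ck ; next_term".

-2,1 ; 169

  a_2 = -2·0 + 1·1 = 1
  a_3 = -2·1 + 1·0 = -2
  a_4 = -2·-2 + 1·1 = 5
  a_5 = -2·5 + 1·-2 = -12
  a_6 = -2·-12 + 1·5 = 29
  a_7 = -2·29 + 1·-12 = -70
  a_8 = -2·-70 + 1·29 = 169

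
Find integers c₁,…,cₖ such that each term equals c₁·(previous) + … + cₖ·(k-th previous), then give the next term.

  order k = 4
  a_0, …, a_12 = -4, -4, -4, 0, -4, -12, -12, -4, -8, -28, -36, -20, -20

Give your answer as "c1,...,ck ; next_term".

  a_4 = 1·0 + -1·-4 + 1·-4 + 1·-4 = -4
  a_5 = 1·-4 + -1·0 + 1·-4 + 1·-4 = -12
  a_6 = 1·-12 + -1·-4 + 1·0 + 1·-4 = -12
  a_7 = 1·-12 + -1·-12 + 1·-4 + 1·0 = -4
  a_8 = 1·-4 + -1·-12 + 1·-12 + 1·-4 = -8
  a_9 = 1·-8 + -1·-4 + 1·-12 + 1·-12 = -28
  a_10 = 1·-28 + -1·-8 + 1·-4 + 1·-12 = -36
  a_11 = 1·-36 + -1·-28 + 1·-8 + 1·-4 = -20
  a_12 = 1·-20 + -1·-36 + 1·-28 + 1·-8 = -20
  a_13 = 1·-20 + -1·-20 + 1·-36 + 1·-28 = -64

1,-1,1,1 ; -64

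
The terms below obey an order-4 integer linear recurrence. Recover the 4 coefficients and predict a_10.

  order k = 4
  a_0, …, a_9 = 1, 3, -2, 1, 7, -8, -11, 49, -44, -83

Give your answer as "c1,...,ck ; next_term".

-2,-3,0,3 ; 265

  a_4 = -2·1 + -3·-2 + 0·3 + 3·1 = 7
  a_5 = -2·7 + -3·1 + 0·-2 + 3·3 = -8
  a_6 = -2·-8 + -3·7 + 0·1 + 3·-2 = -11
  a_7 = -2·-11 + -3·-8 + 0·7 + 3·1 = 49
  a_8 = -2·49 + -3·-11 + 0·-8 + 3·7 = -44
  a_9 = -2·-44 + -3·49 + 0·-11 + 3·-8 = -83
  a_10 = -2·-83 + -3·-44 + 0·49 + 3·-11 = 265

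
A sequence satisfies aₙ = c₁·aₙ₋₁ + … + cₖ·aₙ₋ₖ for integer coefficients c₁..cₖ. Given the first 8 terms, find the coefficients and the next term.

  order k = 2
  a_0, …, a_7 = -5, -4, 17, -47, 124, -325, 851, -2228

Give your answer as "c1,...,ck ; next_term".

  a_2 = -3·-4 + -1·-5 = 17
  a_3 = -3·17 + -1·-4 = -47
  a_4 = -3·-47 + -1·17 = 124
  a_5 = -3·124 + -1·-47 = -325
  a_6 = -3·-325 + -1·124 = 851
  a_7 = -3·851 + -1·-325 = -2228
  a_8 = -3·-2228 + -1·851 = 5833

-3,-1 ; 5833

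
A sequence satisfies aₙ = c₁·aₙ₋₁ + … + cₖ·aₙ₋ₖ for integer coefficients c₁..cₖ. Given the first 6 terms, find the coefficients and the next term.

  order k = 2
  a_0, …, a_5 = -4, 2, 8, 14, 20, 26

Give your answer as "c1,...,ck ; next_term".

2,-1 ; 32

  a_2 = 2·2 + -1·-4 = 8
  a_3 = 2·8 + -1·2 = 14
  a_4 = 2·14 + -1·8 = 20
  a_5 = 2·20 + -1·14 = 26
  a_6 = 2·26 + -1·20 = 32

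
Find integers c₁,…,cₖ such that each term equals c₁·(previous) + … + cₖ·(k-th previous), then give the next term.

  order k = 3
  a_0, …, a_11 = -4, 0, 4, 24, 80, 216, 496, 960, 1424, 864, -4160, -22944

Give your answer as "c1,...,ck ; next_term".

  a_3 = 4·4 + -4·0 + -2·-4 = 24
  a_4 = 4·24 + -4·4 + -2·0 = 80
  a_5 = 4·80 + -4·24 + -2·4 = 216
  a_6 = 4·216 + -4·80 + -2·24 = 496
  a_7 = 4·496 + -4·216 + -2·80 = 960
  a_8 = 4·960 + -4·496 + -2·216 = 1424
  a_9 = 4·1424 + -4·960 + -2·496 = 864
  a_10 = 4·864 + -4·1424 + -2·960 = -4160
  a_11 = 4·-4160 + -4·864 + -2·1424 = -22944
  a_12 = 4·-22944 + -4·-4160 + -2·864 = -76864

4,-4,-2 ; -76864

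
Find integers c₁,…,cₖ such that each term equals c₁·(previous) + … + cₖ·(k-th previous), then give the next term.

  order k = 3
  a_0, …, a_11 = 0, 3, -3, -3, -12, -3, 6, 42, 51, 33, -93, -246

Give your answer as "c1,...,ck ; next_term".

  a_3 = 1·-3 + 0·3 + -3·0 = -3
  a_4 = 1·-3 + 0·-3 + -3·3 = -12
  a_5 = 1·-12 + 0·-3 + -3·-3 = -3
  a_6 = 1·-3 + 0·-12 + -3·-3 = 6
  a_7 = 1·6 + 0·-3 + -3·-12 = 42
  a_8 = 1·42 + 0·6 + -3·-3 = 51
  a_9 = 1·51 + 0·42 + -3·6 = 33
  a_10 = 1·33 + 0·51 + -3·42 = -93
  a_11 = 1·-93 + 0·33 + -3·51 = -246
  a_12 = 1·-246 + 0·-93 + -3·33 = -345

1,0,-3 ; -345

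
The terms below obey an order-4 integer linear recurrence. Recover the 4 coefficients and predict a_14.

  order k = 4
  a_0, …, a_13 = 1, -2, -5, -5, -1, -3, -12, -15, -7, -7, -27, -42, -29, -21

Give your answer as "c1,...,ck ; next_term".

1,-1,1,1 ; -61

  a_4 = 1·-5 + -1·-5 + 1·-2 + 1·1 = -1
  a_5 = 1·-1 + -1·-5 + 1·-5 + 1·-2 = -3
  a_6 = 1·-3 + -1·-1 + 1·-5 + 1·-5 = -12
  a_7 = 1·-12 + -1·-3 + 1·-1 + 1·-5 = -15
  a_8 = 1·-15 + -1·-12 + 1·-3 + 1·-1 = -7
  a_9 = 1·-7 + -1·-15 + 1·-12 + 1·-3 = -7
  a_10 = 1·-7 + -1·-7 + 1·-15 + 1·-12 = -27
  a_11 = 1·-27 + -1·-7 + 1·-7 + 1·-15 = -42
  a_12 = 1·-42 + -1·-27 + 1·-7 + 1·-7 = -29
  a_13 = 1·-29 + -1·-42 + 1·-27 + 1·-7 = -21
  a_14 = 1·-21 + -1·-29 + 1·-42 + 1·-27 = -61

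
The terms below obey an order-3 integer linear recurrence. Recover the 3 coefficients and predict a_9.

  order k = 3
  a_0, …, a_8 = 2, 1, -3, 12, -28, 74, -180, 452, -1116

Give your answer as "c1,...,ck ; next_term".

-2,2,2 ; 2776

  a_3 = -2·-3 + 2·1 + 2·2 = 12
  a_4 = -2·12 + 2·-3 + 2·1 = -28
  a_5 = -2·-28 + 2·12 + 2·-3 = 74
  a_6 = -2·74 + 2·-28 + 2·12 = -180
  a_7 = -2·-180 + 2·74 + 2·-28 = 452
  a_8 = -2·452 + 2·-180 + 2·74 = -1116
  a_9 = -2·-1116 + 2·452 + 2·-180 = 2776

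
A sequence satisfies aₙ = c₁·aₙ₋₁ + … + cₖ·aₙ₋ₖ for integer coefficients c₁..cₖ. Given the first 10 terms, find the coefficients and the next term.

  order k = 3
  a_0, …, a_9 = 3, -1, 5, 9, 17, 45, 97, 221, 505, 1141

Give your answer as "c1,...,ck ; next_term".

  a_3 = 1·5 + 2·-1 + 2·3 = 9
  a_4 = 1·9 + 2·5 + 2·-1 = 17
  a_5 = 1·17 + 2·9 + 2·5 = 45
  a_6 = 1·45 + 2·17 + 2·9 = 97
  a_7 = 1·97 + 2·45 + 2·17 = 221
  a_8 = 1·221 + 2·97 + 2·45 = 505
  a_9 = 1·505 + 2·221 + 2·97 = 1141
  a_10 = 1·1141 + 2·505 + 2·221 = 2593

1,2,2 ; 2593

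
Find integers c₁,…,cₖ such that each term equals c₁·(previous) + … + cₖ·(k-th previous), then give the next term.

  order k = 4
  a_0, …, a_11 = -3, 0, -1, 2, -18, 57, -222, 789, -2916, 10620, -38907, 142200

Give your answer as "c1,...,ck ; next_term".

  a_4 = -3·2 + 3·-1 + 3·0 + 3·-3 = -18
  a_5 = -3·-18 + 3·2 + 3·-1 + 3·0 = 57
  a_6 = -3·57 + 3·-18 + 3·2 + 3·-1 = -222
  a_7 = -3·-222 + 3·57 + 3·-18 + 3·2 = 789
  a_8 = -3·789 + 3·-222 + 3·57 + 3·-18 = -2916
  a_9 = -3·-2916 + 3·789 + 3·-222 + 3·57 = 10620
  a_10 = -3·10620 + 3·-2916 + 3·789 + 3·-222 = -38907
  a_11 = -3·-38907 + 3·10620 + 3·-2916 + 3·789 = 142200
  a_12 = -3·142200 + 3·-38907 + 3·10620 + 3·-2916 = -520209

-3,3,3,3 ; -520209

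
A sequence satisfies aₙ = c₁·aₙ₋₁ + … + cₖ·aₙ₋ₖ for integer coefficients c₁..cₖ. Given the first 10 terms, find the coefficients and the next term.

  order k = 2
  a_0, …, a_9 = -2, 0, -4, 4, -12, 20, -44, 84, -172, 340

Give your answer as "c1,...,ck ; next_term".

-1,2 ; -684

  a_2 = -1·0 + 2·-2 = -4
  a_3 = -1·-4 + 2·0 = 4
  a_4 = -1·4 + 2·-4 = -12
  a_5 = -1·-12 + 2·4 = 20
  a_6 = -1·20 + 2·-12 = -44
  a_7 = -1·-44 + 2·20 = 84
  a_8 = -1·84 + 2·-44 = -172
  a_9 = -1·-172 + 2·84 = 340
  a_10 = -1·340 + 2·-172 = -684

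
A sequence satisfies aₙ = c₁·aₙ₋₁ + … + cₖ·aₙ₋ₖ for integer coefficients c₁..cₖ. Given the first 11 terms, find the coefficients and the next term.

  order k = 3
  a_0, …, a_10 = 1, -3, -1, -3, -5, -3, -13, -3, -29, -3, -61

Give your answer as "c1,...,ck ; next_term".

  a_3 = -1·-1 + 2·-3 + 2·1 = -3
  a_4 = -1·-3 + 2·-1 + 2·-3 = -5
  a_5 = -1·-5 + 2·-3 + 2·-1 = -3
  a_6 = -1·-3 + 2·-5 + 2·-3 = -13
  a_7 = -1·-13 + 2·-3 + 2·-5 = -3
  a_8 = -1·-3 + 2·-13 + 2·-3 = -29
  a_9 = -1·-29 + 2·-3 + 2·-13 = -3
  a_10 = -1·-3 + 2·-29 + 2·-3 = -61
  a_11 = -1·-61 + 2·-3 + 2·-29 = -3

-1,2,2 ; -3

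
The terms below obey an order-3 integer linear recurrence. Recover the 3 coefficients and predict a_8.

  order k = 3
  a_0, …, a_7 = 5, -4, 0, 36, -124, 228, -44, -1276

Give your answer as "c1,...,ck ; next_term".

  a_3 = -3·0 + -4·-4 + 4·5 = 36
  a_4 = -3·36 + -4·0 + 4·-4 = -124
  a_5 = -3·-124 + -4·36 + 4·0 = 228
  a_6 = -3·228 + -4·-124 + 4·36 = -44
  a_7 = -3·-44 + -4·228 + 4·-124 = -1276
  a_8 = -3·-1276 + -4·-44 + 4·228 = 4916

-3,-4,4 ; 4916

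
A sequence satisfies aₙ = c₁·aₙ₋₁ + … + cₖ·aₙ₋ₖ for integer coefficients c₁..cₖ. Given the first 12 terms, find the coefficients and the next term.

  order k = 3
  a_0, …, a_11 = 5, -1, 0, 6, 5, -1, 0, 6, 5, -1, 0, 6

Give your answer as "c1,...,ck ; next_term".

  a_3 = 1·0 + -1·-1 + 1·5 = 6
  a_4 = 1·6 + -1·0 + 1·-1 = 5
  a_5 = 1·5 + -1·6 + 1·0 = -1
  a_6 = 1·-1 + -1·5 + 1·6 = 0
  a_7 = 1·0 + -1·-1 + 1·5 = 6
  a_8 = 1·6 + -1·0 + 1·-1 = 5
  a_9 = 1·5 + -1·6 + 1·0 = -1
  a_10 = 1·-1 + -1·5 + 1·6 = 0
  a_11 = 1·0 + -1·-1 + 1·5 = 6
  a_12 = 1·6 + -1·0 + 1·-1 = 5

1,-1,1 ; 5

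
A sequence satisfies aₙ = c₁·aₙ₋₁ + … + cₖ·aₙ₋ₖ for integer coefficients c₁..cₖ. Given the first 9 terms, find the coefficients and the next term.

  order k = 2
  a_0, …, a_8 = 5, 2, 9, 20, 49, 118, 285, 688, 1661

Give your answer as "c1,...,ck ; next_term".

  a_2 = 2·2 + 1·5 = 9
  a_3 = 2·9 + 1·2 = 20
  a_4 = 2·20 + 1·9 = 49
  a_5 = 2·49 + 1·20 = 118
  a_6 = 2·118 + 1·49 = 285
  a_7 = 2·285 + 1·118 = 688
  a_8 = 2·688 + 1·285 = 1661
  a_9 = 2·1661 + 1·688 = 4010

2,1 ; 4010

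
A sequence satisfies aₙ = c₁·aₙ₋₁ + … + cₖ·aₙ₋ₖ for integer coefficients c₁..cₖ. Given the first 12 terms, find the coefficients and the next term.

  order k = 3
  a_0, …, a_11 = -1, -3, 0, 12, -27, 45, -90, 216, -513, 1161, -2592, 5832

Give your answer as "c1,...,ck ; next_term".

  a_3 = -3·0 + -3·-3 + -3·-1 = 12
  a_4 = -3·12 + -3·0 + -3·-3 = -27
  a_5 = -3·-27 + -3·12 + -3·0 = 45
  a_6 = -3·45 + -3·-27 + -3·12 = -90
  a_7 = -3·-90 + -3·45 + -3·-27 = 216
  a_8 = -3·216 + -3·-90 + -3·45 = -513
  a_9 = -3·-513 + -3·216 + -3·-90 = 1161
  a_10 = -3·1161 + -3·-513 + -3·216 = -2592
  a_11 = -3·-2592 + -3·1161 + -3·-513 = 5832
  a_12 = -3·5832 + -3·-2592 + -3·1161 = -13203

-3,-3,-3 ; -13203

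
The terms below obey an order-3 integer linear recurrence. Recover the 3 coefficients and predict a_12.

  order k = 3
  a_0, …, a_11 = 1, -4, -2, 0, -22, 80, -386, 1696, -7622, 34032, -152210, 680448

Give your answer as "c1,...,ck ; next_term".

-4,3,4 ; -3042294

  a_3 = -4·-2 + 3·-4 + 4·1 = 0
  a_4 = -4·0 + 3·-2 + 4·-4 = -22
  a_5 = -4·-22 + 3·0 + 4·-2 = 80
  a_6 = -4·80 + 3·-22 + 4·0 = -386
  a_7 = -4·-386 + 3·80 + 4·-22 = 1696
  a_8 = -4·1696 + 3·-386 + 4·80 = -7622
  a_9 = -4·-7622 + 3·1696 + 4·-386 = 34032
  a_10 = -4·34032 + 3·-7622 + 4·1696 = -152210
  a_11 = -4·-152210 + 3·34032 + 4·-7622 = 680448
  a_12 = -4·680448 + 3·-152210 + 4·34032 = -3042294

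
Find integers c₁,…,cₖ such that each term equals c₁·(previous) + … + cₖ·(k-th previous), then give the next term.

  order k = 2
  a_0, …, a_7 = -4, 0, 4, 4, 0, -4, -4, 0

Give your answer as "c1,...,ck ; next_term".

  a_2 = 1·0 + -1·-4 = 4
  a_3 = 1·4 + -1·0 = 4
  a_4 = 1·4 + -1·4 = 0
  a_5 = 1·0 + -1·4 = -4
  a_6 = 1·-4 + -1·0 = -4
  a_7 = 1·-4 + -1·-4 = 0
  a_8 = 1·0 + -1·-4 = 4

1,-1 ; 4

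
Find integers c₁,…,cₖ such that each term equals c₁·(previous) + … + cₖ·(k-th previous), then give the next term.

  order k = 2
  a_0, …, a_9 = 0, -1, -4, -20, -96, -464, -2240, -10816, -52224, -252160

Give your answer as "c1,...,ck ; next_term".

4,4 ; -1217536

  a_2 = 4·-1 + 4·0 = -4
  a_3 = 4·-4 + 4·-1 = -20
  a_4 = 4·-20 + 4·-4 = -96
  a_5 = 4·-96 + 4·-20 = -464
  a_6 = 4·-464 + 4·-96 = -2240
  a_7 = 4·-2240 + 4·-464 = -10816
  a_8 = 4·-10816 + 4·-2240 = -52224
  a_9 = 4·-52224 + 4·-10816 = -252160
  a_10 = 4·-252160 + 4·-52224 = -1217536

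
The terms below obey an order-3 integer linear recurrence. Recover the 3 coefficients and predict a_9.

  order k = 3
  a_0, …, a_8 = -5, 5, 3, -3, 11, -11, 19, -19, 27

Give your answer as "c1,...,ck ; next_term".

  a_3 = -1·3 + 1·5 + 1·-5 = -3
  a_4 = -1·-3 + 1·3 + 1·5 = 11
  a_5 = -1·11 + 1·-3 + 1·3 = -11
  a_6 = -1·-11 + 1·11 + 1·-3 = 19
  a_7 = -1·19 + 1·-11 + 1·11 = -19
  a_8 = -1·-19 + 1·19 + 1·-11 = 27
  a_9 = -1·27 + 1·-19 + 1·19 = -27

-1,1,1 ; -27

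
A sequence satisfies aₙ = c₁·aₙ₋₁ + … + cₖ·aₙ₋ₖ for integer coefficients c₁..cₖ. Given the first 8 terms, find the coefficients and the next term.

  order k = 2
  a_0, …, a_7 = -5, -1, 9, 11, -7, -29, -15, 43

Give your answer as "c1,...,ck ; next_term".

1,-2 ; 73

  a_2 = 1·-1 + -2·-5 = 9
  a_3 = 1·9 + -2·-1 = 11
  a_4 = 1·11 + -2·9 = -7
  a_5 = 1·-7 + -2·11 = -29
  a_6 = 1·-29 + -2·-7 = -15
  a_7 = 1·-15 + -2·-29 = 43
  a_8 = 1·43 + -2·-15 = 73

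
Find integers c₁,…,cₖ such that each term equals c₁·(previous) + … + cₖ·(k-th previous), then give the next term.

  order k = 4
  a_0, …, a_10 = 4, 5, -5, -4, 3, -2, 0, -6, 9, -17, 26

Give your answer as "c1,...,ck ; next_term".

-1,1,0,1 ; -49

  a_4 = -1·-4 + 1·-5 + 0·5 + 1·4 = 3
  a_5 = -1·3 + 1·-4 + 0·-5 + 1·5 = -2
  a_6 = -1·-2 + 1·3 + 0·-4 + 1·-5 = 0
  a_7 = -1·0 + 1·-2 + 0·3 + 1·-4 = -6
  a_8 = -1·-6 + 1·0 + 0·-2 + 1·3 = 9
  a_9 = -1·9 + 1·-6 + 0·0 + 1·-2 = -17
  a_10 = -1·-17 + 1·9 + 0·-6 + 1·0 = 26
  a_11 = -1·26 + 1·-17 + 0·9 + 1·-6 = -49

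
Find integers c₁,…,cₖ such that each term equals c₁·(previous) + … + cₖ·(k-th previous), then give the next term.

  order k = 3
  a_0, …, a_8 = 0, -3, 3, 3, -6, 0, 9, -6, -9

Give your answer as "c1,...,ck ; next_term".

  a_3 = 0·3 + -1·-3 + 1·0 = 3
  a_4 = 0·3 + -1·3 + 1·-3 = -6
  a_5 = 0·-6 + -1·3 + 1·3 = 0
  a_6 = 0·0 + -1·-6 + 1·3 = 9
  a_7 = 0·9 + -1·0 + 1·-6 = -6
  a_8 = 0·-6 + -1·9 + 1·0 = -9
  a_9 = 0·-9 + -1·-6 + 1·9 = 15

0,-1,1 ; 15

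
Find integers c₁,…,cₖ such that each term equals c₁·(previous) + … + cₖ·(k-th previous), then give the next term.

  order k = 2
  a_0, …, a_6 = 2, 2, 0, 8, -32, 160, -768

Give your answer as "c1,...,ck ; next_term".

-4,4 ; 3712

  a_2 = -4·2 + 4·2 = 0
  a_3 = -4·0 + 4·2 = 8
  a_4 = -4·8 + 4·0 = -32
  a_5 = -4·-32 + 4·8 = 160
  a_6 = -4·160 + 4·-32 = -768
  a_7 = -4·-768 + 4·160 = 3712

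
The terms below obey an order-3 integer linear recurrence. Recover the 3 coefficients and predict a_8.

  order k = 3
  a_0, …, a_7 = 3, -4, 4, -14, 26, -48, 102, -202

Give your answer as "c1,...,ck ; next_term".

-1,1,-2 ; 400

  a_3 = -1·4 + 1·-4 + -2·3 = -14
  a_4 = -1·-14 + 1·4 + -2·-4 = 26
  a_5 = -1·26 + 1·-14 + -2·4 = -48
  a_6 = -1·-48 + 1·26 + -2·-14 = 102
  a_7 = -1·102 + 1·-48 + -2·26 = -202
  a_8 = -1·-202 + 1·102 + -2·-48 = 400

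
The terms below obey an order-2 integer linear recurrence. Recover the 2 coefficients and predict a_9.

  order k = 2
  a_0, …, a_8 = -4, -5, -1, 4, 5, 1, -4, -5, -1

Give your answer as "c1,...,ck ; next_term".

1,-1 ; 4

  a_2 = 1·-5 + -1·-4 = -1
  a_3 = 1·-1 + -1·-5 = 4
  a_4 = 1·4 + -1·-1 = 5
  a_5 = 1·5 + -1·4 = 1
  a_6 = 1·1 + -1·5 = -4
  a_7 = 1·-4 + -1·1 = -5
  a_8 = 1·-5 + -1·-4 = -1
  a_9 = 1·-1 + -1·-5 = 4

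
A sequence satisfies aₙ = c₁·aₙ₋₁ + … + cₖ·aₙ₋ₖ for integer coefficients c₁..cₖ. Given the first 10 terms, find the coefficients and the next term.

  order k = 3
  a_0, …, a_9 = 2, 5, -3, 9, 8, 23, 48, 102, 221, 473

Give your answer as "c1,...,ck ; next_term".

  a_3 = 1·-3 + 2·5 + 1·2 = 9
  a_4 = 1·9 + 2·-3 + 1·5 = 8
  a_5 = 1·8 + 2·9 + 1·-3 = 23
  a_6 = 1·23 + 2·8 + 1·9 = 48
  a_7 = 1·48 + 2·23 + 1·8 = 102
  a_8 = 1·102 + 2·48 + 1·23 = 221
  a_9 = 1·221 + 2·102 + 1·48 = 473
  a_10 = 1·473 + 2·221 + 1·102 = 1017

1,2,1 ; 1017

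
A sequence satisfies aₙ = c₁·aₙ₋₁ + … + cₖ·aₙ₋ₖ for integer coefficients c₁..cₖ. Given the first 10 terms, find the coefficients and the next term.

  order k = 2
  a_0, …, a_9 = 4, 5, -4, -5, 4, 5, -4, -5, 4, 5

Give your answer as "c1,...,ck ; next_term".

  a_2 = 0·5 + -1·4 = -4
  a_3 = 0·-4 + -1·5 = -5
  a_4 = 0·-5 + -1·-4 = 4
  a_5 = 0·4 + -1·-5 = 5
  a_6 = 0·5 + -1·4 = -4
  a_7 = 0·-4 + -1·5 = -5
  a_8 = 0·-5 + -1·-4 = 4
  a_9 = 0·4 + -1·-5 = 5
  a_10 = 0·5 + -1·4 = -4

0,-1 ; -4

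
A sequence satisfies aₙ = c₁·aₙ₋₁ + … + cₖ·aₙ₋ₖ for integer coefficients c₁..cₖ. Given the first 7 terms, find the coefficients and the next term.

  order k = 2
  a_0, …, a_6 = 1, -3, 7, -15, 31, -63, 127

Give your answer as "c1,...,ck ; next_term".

-3,-2 ; -255

  a_2 = -3·-3 + -2·1 = 7
  a_3 = -3·7 + -2·-3 = -15
  a_4 = -3·-15 + -2·7 = 31
  a_5 = -3·31 + -2·-15 = -63
  a_6 = -3·-63 + -2·31 = 127
  a_7 = -3·127 + -2·-63 = -255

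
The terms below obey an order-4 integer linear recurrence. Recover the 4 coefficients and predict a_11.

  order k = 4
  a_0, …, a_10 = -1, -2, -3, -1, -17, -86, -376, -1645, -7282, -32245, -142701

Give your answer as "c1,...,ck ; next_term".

  a_4 = 4·-1 + 1·-3 + 3·-2 + 4·-1 = -17
  a_5 = 4·-17 + 1·-1 + 3·-3 + 4·-2 = -86
  a_6 = 4·-86 + 1·-17 + 3·-1 + 4·-3 = -376
  a_7 = 4·-376 + 1·-86 + 3·-17 + 4·-1 = -1645
  a_8 = 4·-1645 + 1·-376 + 3·-86 + 4·-17 = -7282
  a_9 = 4·-7282 + 1·-1645 + 3·-376 + 4·-86 = -32245
  a_10 = 4·-32245 + 1·-7282 + 3·-1645 + 4·-376 = -142701
  a_11 = 4·-142701 + 1·-32245 + 3·-7282 + 4·-1645 = -631475

4,1,3,4 ; -631475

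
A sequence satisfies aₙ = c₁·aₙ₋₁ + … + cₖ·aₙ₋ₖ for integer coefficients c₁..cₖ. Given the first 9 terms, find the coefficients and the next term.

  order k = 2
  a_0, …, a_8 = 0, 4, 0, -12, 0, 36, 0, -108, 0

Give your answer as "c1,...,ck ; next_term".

0,-3 ; 324

  a_2 = 0·4 + -3·0 = 0
  a_3 = 0·0 + -3·4 = -12
  a_4 = 0·-12 + -3·0 = 0
  a_5 = 0·0 + -3·-12 = 36
  a_6 = 0·36 + -3·0 = 0
  a_7 = 0·0 + -3·36 = -108
  a_8 = 0·-108 + -3·0 = 0
  a_9 = 0·0 + -3·-108 = 324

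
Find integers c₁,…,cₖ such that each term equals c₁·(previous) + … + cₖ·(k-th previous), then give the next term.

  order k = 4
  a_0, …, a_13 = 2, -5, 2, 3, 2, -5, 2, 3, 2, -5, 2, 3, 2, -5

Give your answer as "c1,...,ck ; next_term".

  a_4 = 0·3 + 0·2 + 0·-5 + 1·2 = 2
  a_5 = 0·2 + 0·3 + 0·2 + 1·-5 = -5
  a_6 = 0·-5 + 0·2 + 0·3 + 1·2 = 2
  a_7 = 0·2 + 0·-5 + 0·2 + 1·3 = 3
  a_8 = 0·3 + 0·2 + 0·-5 + 1·2 = 2
  a_9 = 0·2 + 0·3 + 0·2 + 1·-5 = -5
  a_10 = 0·-5 + 0·2 + 0·3 + 1·2 = 2
  a_11 = 0·2 + 0·-5 + 0·2 + 1·3 = 3
  a_12 = 0·3 + 0·2 + 0·-5 + 1·2 = 2
  a_13 = 0·2 + 0·3 + 0·2 + 1·-5 = -5
  a_14 = 0·-5 + 0·2 + 0·3 + 1·2 = 2

0,0,0,1 ; 2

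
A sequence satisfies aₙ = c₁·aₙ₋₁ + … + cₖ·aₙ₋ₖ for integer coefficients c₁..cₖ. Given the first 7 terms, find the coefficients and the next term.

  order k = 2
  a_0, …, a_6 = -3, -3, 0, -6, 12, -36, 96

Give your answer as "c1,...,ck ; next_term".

-2,2 ; -264

  a_2 = -2·-3 + 2·-3 = 0
  a_3 = -2·0 + 2·-3 = -6
  a_4 = -2·-6 + 2·0 = 12
  a_5 = -2·12 + 2·-6 = -36
  a_6 = -2·-36 + 2·12 = 96
  a_7 = -2·96 + 2·-36 = -264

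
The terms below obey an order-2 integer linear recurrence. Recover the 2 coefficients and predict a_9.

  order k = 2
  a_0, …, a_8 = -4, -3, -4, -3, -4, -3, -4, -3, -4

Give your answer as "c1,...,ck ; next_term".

0,1 ; -3

  a_2 = 0·-3 + 1·-4 = -4
  a_3 = 0·-4 + 1·-3 = -3
  a_4 = 0·-3 + 1·-4 = -4
  a_5 = 0·-4 + 1·-3 = -3
  a_6 = 0·-3 + 1·-4 = -4
  a_7 = 0·-4 + 1·-3 = -3
  a_8 = 0·-3 + 1·-4 = -4
  a_9 = 0·-4 + 1·-3 = -3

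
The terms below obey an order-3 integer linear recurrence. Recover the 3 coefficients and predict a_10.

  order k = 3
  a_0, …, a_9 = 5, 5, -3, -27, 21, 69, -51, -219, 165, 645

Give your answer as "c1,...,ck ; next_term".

  a_3 = -1·-3 + -3·5 + -3·5 = -27
  a_4 = -1·-27 + -3·-3 + -3·5 = 21
  a_5 = -1·21 + -3·-27 + -3·-3 = 69
  a_6 = -1·69 + -3·21 + -3·-27 = -51
  a_7 = -1·-51 + -3·69 + -3·21 = -219
  a_8 = -1·-219 + -3·-51 + -3·69 = 165
  a_9 = -1·165 + -3·-219 + -3·-51 = 645
  a_10 = -1·645 + -3·165 + -3·-219 = -483

-1,-3,-3 ; -483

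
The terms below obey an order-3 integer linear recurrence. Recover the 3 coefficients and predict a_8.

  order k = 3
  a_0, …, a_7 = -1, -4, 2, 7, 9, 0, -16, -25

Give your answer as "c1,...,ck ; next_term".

1,-1,-1 ; -9

  a_3 = 1·2 + -1·-4 + -1·-1 = 7
  a_4 = 1·7 + -1·2 + -1·-4 = 9
  a_5 = 1·9 + -1·7 + -1·2 = 0
  a_6 = 1·0 + -1·9 + -1·7 = -16
  a_7 = 1·-16 + -1·0 + -1·9 = -25
  a_8 = 1·-25 + -1·-16 + -1·0 = -9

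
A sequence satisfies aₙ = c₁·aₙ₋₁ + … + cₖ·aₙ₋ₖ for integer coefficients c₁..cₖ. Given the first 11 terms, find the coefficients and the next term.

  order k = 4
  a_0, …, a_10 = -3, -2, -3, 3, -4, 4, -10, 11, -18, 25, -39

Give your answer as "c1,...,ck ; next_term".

0,1,-1,1 ; 54

  a_4 = 0·3 + 1·-3 + -1·-2 + 1·-3 = -4
  a_5 = 0·-4 + 1·3 + -1·-3 + 1·-2 = 4
  a_6 = 0·4 + 1·-4 + -1·3 + 1·-3 = -10
  a_7 = 0·-10 + 1·4 + -1·-4 + 1·3 = 11
  a_8 = 0·11 + 1·-10 + -1·4 + 1·-4 = -18
  a_9 = 0·-18 + 1·11 + -1·-10 + 1·4 = 25
  a_10 = 0·25 + 1·-18 + -1·11 + 1·-10 = -39
  a_11 = 0·-39 + 1·25 + -1·-18 + 1·11 = 54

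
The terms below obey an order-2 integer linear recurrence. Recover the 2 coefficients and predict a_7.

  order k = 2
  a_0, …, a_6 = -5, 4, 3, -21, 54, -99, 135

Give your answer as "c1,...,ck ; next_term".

  a_2 = -3·4 + -3·-5 = 3
  a_3 = -3·3 + -3·4 = -21
  a_4 = -3·-21 + -3·3 = 54
  a_5 = -3·54 + -3·-21 = -99
  a_6 = -3·-99 + -3·54 = 135
  a_7 = -3·135 + -3·-99 = -108

-3,-3 ; -108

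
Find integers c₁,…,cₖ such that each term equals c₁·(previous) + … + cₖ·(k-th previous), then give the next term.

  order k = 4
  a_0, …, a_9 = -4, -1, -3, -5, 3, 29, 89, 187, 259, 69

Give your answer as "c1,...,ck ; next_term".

  a_4 = 3·-5 + -3·-3 + -1·-1 + -2·-4 = 3
  a_5 = 3·3 + -3·-5 + -1·-3 + -2·-1 = 29
  a_6 = 3·29 + -3·3 + -1·-5 + -2·-3 = 89
  a_7 = 3·89 + -3·29 + -1·3 + -2·-5 = 187
  a_8 = 3·187 + -3·89 + -1·29 + -2·3 = 259
  a_9 = 3·259 + -3·187 + -1·89 + -2·29 = 69
  a_10 = 3·69 + -3·259 + -1·187 + -2·89 = -935

3,-3,-1,-2 ; -935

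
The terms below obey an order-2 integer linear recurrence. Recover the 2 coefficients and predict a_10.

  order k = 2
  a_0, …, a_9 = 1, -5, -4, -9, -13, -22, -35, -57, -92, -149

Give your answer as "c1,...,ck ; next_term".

1,1 ; -241

  a_2 = 1·-5 + 1·1 = -4
  a_3 = 1·-4 + 1·-5 = -9
  a_4 = 1·-9 + 1·-4 = -13
  a_5 = 1·-13 + 1·-9 = -22
  a_6 = 1·-22 + 1·-13 = -35
  a_7 = 1·-35 + 1·-22 = -57
  a_8 = 1·-57 + 1·-35 = -92
  a_9 = 1·-92 + 1·-57 = -149
  a_10 = 1·-149 + 1·-92 = -241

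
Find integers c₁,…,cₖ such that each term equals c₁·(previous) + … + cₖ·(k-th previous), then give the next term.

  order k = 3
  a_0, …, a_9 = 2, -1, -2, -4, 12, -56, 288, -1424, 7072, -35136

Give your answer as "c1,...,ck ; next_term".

  a_3 = -4·-2 + 4·-1 + -4·2 = -4
  a_4 = -4·-4 + 4·-2 + -4·-1 = 12
  a_5 = -4·12 + 4·-4 + -4·-2 = -56
  a_6 = -4·-56 + 4·12 + -4·-4 = 288
  a_7 = -4·288 + 4·-56 + -4·12 = -1424
  a_8 = -4·-1424 + 4·288 + -4·-56 = 7072
  a_9 = -4·7072 + 4·-1424 + -4·288 = -35136
  a_10 = -4·-35136 + 4·7072 + -4·-1424 = 174528

-4,4,-4 ; 174528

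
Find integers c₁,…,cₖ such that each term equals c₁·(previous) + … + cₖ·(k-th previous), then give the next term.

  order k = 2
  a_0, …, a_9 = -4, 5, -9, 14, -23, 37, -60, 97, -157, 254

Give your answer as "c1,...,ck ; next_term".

-1,1 ; -411

  a_2 = -1·5 + 1·-4 = -9
  a_3 = -1·-9 + 1·5 = 14
  a_4 = -1·14 + 1·-9 = -23
  a_5 = -1·-23 + 1·14 = 37
  a_6 = -1·37 + 1·-23 = -60
  a_7 = -1·-60 + 1·37 = 97
  a_8 = -1·97 + 1·-60 = -157
  a_9 = -1·-157 + 1·97 = 254
  a_10 = -1·254 + 1·-157 = -411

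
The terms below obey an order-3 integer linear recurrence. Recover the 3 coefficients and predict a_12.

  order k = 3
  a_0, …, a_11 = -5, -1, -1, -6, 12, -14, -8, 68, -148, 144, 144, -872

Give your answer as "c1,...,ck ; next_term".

  a_3 = -2·-1 + -2·-1 + 2·-5 = -6
  a_4 = -2·-6 + -2·-1 + 2·-1 = 12
  a_5 = -2·12 + -2·-6 + 2·-1 = -14
  a_6 = -2·-14 + -2·12 + 2·-6 = -8
  a_7 = -2·-8 + -2·-14 + 2·12 = 68
  a_8 = -2·68 + -2·-8 + 2·-14 = -148
  a_9 = -2·-148 + -2·68 + 2·-8 = 144
  a_10 = -2·144 + -2·-148 + 2·68 = 144
  a_11 = -2·144 + -2·144 + 2·-148 = -872
  a_12 = -2·-872 + -2·144 + 2·144 = 1744

-2,-2,2 ; 1744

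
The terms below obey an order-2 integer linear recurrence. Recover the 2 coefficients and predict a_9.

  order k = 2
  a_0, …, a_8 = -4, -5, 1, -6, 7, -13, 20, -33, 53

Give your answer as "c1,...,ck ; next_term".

-1,1 ; -86

  a_2 = -1·-5 + 1·-4 = 1
  a_3 = -1·1 + 1·-5 = -6
  a_4 = -1·-6 + 1·1 = 7
  a_5 = -1·7 + 1·-6 = -13
  a_6 = -1·-13 + 1·7 = 20
  a_7 = -1·20 + 1·-13 = -33
  a_8 = -1·-33 + 1·20 = 53
  a_9 = -1·53 + 1·-33 = -86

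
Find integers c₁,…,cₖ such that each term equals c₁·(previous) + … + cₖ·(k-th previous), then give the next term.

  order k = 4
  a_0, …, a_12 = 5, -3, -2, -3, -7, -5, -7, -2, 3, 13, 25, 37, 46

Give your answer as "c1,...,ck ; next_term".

1,1,-1,-1 ; 45

  a_4 = 1·-3 + 1·-2 + -1·-3 + -1·5 = -7
  a_5 = 1·-7 + 1·-3 + -1·-2 + -1·-3 = -5
  a_6 = 1·-5 + 1·-7 + -1·-3 + -1·-2 = -7
  a_7 = 1·-7 + 1·-5 + -1·-7 + -1·-3 = -2
  a_8 = 1·-2 + 1·-7 + -1·-5 + -1·-7 = 3
  a_9 = 1·3 + 1·-2 + -1·-7 + -1·-5 = 13
  a_10 = 1·13 + 1·3 + -1·-2 + -1·-7 = 25
  a_11 = 1·25 + 1·13 + -1·3 + -1·-2 = 37
  a_12 = 1·37 + 1·25 + -1·13 + -1·3 = 46
  a_13 = 1·46 + 1·37 + -1·25 + -1·13 = 45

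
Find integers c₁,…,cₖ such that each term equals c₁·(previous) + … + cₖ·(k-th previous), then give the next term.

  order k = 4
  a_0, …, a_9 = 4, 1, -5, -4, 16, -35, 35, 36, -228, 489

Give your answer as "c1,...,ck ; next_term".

  a_4 = -2·-4 + -2·-5 + 2·1 + -1·4 = 16
  a_5 = -2·16 + -2·-4 + 2·-5 + -1·1 = -35
  a_6 = -2·-35 + -2·16 + 2·-4 + -1·-5 = 35
  a_7 = -2·35 + -2·-35 + 2·16 + -1·-4 = 36
  a_8 = -2·36 + -2·35 + 2·-35 + -1·16 = -228
  a_9 = -2·-228 + -2·36 + 2·35 + -1·-35 = 489
  a_10 = -2·489 + -2·-228 + 2·36 + -1·35 = -485

-2,-2,2,-1 ; -485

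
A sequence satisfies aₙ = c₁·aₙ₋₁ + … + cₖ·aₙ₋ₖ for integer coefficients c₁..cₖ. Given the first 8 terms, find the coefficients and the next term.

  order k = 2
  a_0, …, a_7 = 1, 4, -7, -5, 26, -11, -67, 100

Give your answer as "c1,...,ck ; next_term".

  a_2 = -1·4 + -3·1 = -7
  a_3 = -1·-7 + -3·4 = -5
  a_4 = -1·-5 + -3·-7 = 26
  a_5 = -1·26 + -3·-5 = -11
  a_6 = -1·-11 + -3·26 = -67
  a_7 = -1·-67 + -3·-11 = 100
  a_8 = -1·100 + -3·-67 = 101

-1,-3 ; 101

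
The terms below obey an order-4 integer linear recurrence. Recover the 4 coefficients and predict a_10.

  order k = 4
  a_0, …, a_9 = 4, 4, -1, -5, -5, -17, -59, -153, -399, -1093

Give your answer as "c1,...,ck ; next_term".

3,-2,4,-2 ; -2975

  a_4 = 3·-5 + -2·-1 + 4·4 + -2·4 = -5
  a_5 = 3·-5 + -2·-5 + 4·-1 + -2·4 = -17
  a_6 = 3·-17 + -2·-5 + 4·-5 + -2·-1 = -59
  a_7 = 3·-59 + -2·-17 + 4·-5 + -2·-5 = -153
  a_8 = 3·-153 + -2·-59 + 4·-17 + -2·-5 = -399
  a_9 = 3·-399 + -2·-153 + 4·-59 + -2·-17 = -1093
  a_10 = 3·-1093 + -2·-399 + 4·-153 + -2·-59 = -2975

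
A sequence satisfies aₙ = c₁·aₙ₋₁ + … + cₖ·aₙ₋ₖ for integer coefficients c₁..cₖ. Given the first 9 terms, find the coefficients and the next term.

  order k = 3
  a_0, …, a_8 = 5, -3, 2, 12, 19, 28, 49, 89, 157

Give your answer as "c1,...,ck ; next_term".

2,-1,1 ; 274

  a_3 = 2·2 + -1·-3 + 1·5 = 12
  a_4 = 2·12 + -1·2 + 1·-3 = 19
  a_5 = 2·19 + -1·12 + 1·2 = 28
  a_6 = 2·28 + -1·19 + 1·12 = 49
  a_7 = 2·49 + -1·28 + 1·19 = 89
  a_8 = 2·89 + -1·49 + 1·28 = 157
  a_9 = 2·157 + -1·89 + 1·49 = 274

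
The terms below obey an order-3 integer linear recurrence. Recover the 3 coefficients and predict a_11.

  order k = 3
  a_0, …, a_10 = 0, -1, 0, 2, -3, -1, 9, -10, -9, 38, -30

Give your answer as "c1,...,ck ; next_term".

-1,-2,1 ; -55

  a_3 = -1·0 + -2·-1 + 1·0 = 2
  a_4 = -1·2 + -2·0 + 1·-1 = -3
  a_5 = -1·-3 + -2·2 + 1·0 = -1
  a_6 = -1·-1 + -2·-3 + 1·2 = 9
  a_7 = -1·9 + -2·-1 + 1·-3 = -10
  a_8 = -1·-10 + -2·9 + 1·-1 = -9
  a_9 = -1·-9 + -2·-10 + 1·9 = 38
  a_10 = -1·38 + -2·-9 + 1·-10 = -30
  a_11 = -1·-30 + -2·38 + 1·-9 = -55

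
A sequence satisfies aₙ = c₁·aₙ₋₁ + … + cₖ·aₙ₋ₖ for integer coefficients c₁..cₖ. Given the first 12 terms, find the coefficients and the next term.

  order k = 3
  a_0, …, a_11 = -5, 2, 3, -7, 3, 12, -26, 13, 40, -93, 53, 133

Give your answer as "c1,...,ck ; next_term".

-2,-3,-1 ; -332

  a_3 = -2·3 + -3·2 + -1·-5 = -7
  a_4 = -2·-7 + -3·3 + -1·2 = 3
  a_5 = -2·3 + -3·-7 + -1·3 = 12
  a_6 = -2·12 + -3·3 + -1·-7 = -26
  a_7 = -2·-26 + -3·12 + -1·3 = 13
  a_8 = -2·13 + -3·-26 + -1·12 = 40
  a_9 = -2·40 + -3·13 + -1·-26 = -93
  a_10 = -2·-93 + -3·40 + -1·13 = 53
  a_11 = -2·53 + -3·-93 + -1·40 = 133
  a_12 = -2·133 + -3·53 + -1·-93 = -332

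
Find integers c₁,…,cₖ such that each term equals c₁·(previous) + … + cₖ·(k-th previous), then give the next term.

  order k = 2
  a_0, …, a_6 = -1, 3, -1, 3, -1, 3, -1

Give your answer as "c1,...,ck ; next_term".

0,1 ; 3

  a_2 = 0·3 + 1·-1 = -1
  a_3 = 0·-1 + 1·3 = 3
  a_4 = 0·3 + 1·-1 = -1
  a_5 = 0·-1 + 1·3 = 3
  a_6 = 0·3 + 1·-1 = -1
  a_7 = 0·-1 + 1·3 = 3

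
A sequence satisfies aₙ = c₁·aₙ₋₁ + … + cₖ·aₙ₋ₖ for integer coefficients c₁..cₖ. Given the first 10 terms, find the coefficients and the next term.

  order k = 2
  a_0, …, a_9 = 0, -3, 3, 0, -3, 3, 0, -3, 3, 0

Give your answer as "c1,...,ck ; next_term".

-1,-1 ; -3

  a_2 = -1·-3 + -1·0 = 3
  a_3 = -1·3 + -1·-3 = 0
  a_4 = -1·0 + -1·3 = -3
  a_5 = -1·-3 + -1·0 = 3
  a_6 = -1·3 + -1·-3 = 0
  a_7 = -1·0 + -1·3 = -3
  a_8 = -1·-3 + -1·0 = 3
  a_9 = -1·3 + -1·-3 = 0
  a_10 = -1·0 + -1·3 = -3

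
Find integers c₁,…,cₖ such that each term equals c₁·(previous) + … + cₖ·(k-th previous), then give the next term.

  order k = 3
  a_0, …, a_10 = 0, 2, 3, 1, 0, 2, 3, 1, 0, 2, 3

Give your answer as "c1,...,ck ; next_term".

1,-1,1 ; 1

  a_3 = 1·3 + -1·2 + 1·0 = 1
  a_4 = 1·1 + -1·3 + 1·2 = 0
  a_5 = 1·0 + -1·1 + 1·3 = 2
  a_6 = 1·2 + -1·0 + 1·1 = 3
  a_7 = 1·3 + -1·2 + 1·0 = 1
  a_8 = 1·1 + -1·3 + 1·2 = 0
  a_9 = 1·0 + -1·1 + 1·3 = 2
  a_10 = 1·2 + -1·0 + 1·1 = 3
  a_11 = 1·3 + -1·2 + 1·0 = 1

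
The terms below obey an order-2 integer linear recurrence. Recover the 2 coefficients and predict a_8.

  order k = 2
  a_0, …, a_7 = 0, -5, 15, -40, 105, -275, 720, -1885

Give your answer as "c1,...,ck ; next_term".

-3,-1 ; 4935

  a_2 = -3·-5 + -1·0 = 15
  a_3 = -3·15 + -1·-5 = -40
  a_4 = -3·-40 + -1·15 = 105
  a_5 = -3·105 + -1·-40 = -275
  a_6 = -3·-275 + -1·105 = 720
  a_7 = -3·720 + -1·-275 = -1885
  a_8 = -3·-1885 + -1·720 = 4935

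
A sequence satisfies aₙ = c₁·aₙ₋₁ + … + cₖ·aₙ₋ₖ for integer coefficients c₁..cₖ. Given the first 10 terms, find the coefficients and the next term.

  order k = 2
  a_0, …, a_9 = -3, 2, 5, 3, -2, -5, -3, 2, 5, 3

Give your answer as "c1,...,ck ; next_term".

  a_2 = 1·2 + -1·-3 = 5
  a_3 = 1·5 + -1·2 = 3
  a_4 = 1·3 + -1·5 = -2
  a_5 = 1·-2 + -1·3 = -5
  a_6 = 1·-5 + -1·-2 = -3
  a_7 = 1·-3 + -1·-5 = 2
  a_8 = 1·2 + -1·-3 = 5
  a_9 = 1·5 + -1·2 = 3
  a_10 = 1·3 + -1·5 = -2

1,-1 ; -2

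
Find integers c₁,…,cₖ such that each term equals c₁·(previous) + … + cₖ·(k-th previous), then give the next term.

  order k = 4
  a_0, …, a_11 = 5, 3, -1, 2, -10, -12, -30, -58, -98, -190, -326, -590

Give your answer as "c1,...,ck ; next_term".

  a_4 = 1·2 + 2·-1 + 0·3 + -2·5 = -10
  a_5 = 1·-10 + 2·2 + 0·-1 + -2·3 = -12
  a_6 = 1·-12 + 2·-10 + 0·2 + -2·-1 = -30
  a_7 = 1·-30 + 2·-12 + 0·-10 + -2·2 = -58
  a_8 = 1·-58 + 2·-30 + 0·-12 + -2·-10 = -98
  a_9 = 1·-98 + 2·-58 + 0·-30 + -2·-12 = -190
  a_10 = 1·-190 + 2·-98 + 0·-58 + -2·-30 = -326
  a_11 = 1·-326 + 2·-190 + 0·-98 + -2·-58 = -590
  a_12 = 1·-590 + 2·-326 + 0·-190 + -2·-98 = -1046

1,2,0,-2 ; -1046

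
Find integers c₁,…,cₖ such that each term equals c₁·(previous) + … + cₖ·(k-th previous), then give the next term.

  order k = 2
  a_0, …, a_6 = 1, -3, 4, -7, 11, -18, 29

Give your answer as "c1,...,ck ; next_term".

  a_2 = -1·-3 + 1·1 = 4
  a_3 = -1·4 + 1·-3 = -7
  a_4 = -1·-7 + 1·4 = 11
  a_5 = -1·11 + 1·-7 = -18
  a_6 = -1·-18 + 1·11 = 29
  a_7 = -1·29 + 1·-18 = -47

-1,1 ; -47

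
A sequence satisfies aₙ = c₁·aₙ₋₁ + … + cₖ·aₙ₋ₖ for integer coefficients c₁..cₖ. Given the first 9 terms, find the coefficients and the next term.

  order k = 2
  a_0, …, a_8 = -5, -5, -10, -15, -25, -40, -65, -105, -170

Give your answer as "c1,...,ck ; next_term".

1,1 ; -275

  a_2 = 1·-5 + 1·-5 = -10
  a_3 = 1·-10 + 1·-5 = -15
  a_4 = 1·-15 + 1·-10 = -25
  a_5 = 1·-25 + 1·-15 = -40
  a_6 = 1·-40 + 1·-25 = -65
  a_7 = 1·-65 + 1·-40 = -105
  a_8 = 1·-105 + 1·-65 = -170
  a_9 = 1·-170 + 1·-105 = -275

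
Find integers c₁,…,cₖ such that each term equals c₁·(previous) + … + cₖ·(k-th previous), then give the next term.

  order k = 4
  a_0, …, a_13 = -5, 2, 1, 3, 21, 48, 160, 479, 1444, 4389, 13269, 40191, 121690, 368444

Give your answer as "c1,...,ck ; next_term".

2,3,1,-2 ; 1115611

  a_4 = 2·3 + 3·1 + 1·2 + -2·-5 = 21
  a_5 = 2·21 + 3·3 + 1·1 + -2·2 = 48
  a_6 = 2·48 + 3·21 + 1·3 + -2·1 = 160
  a_7 = 2·160 + 3·48 + 1·21 + -2·3 = 479
  a_8 = 2·479 + 3·160 + 1·48 + -2·21 = 1444
  a_9 = 2·1444 + 3·479 + 1·160 + -2·48 = 4389
  a_10 = 2·4389 + 3·1444 + 1·479 + -2·160 = 13269
  a_11 = 2·13269 + 3·4389 + 1·1444 + -2·479 = 40191
  a_12 = 2·40191 + 3·13269 + 1·4389 + -2·1444 = 121690
  a_13 = 2·121690 + 3·40191 + 1·13269 + -2·4389 = 368444
  a_14 = 2·368444 + 3·121690 + 1·40191 + -2·13269 = 1115611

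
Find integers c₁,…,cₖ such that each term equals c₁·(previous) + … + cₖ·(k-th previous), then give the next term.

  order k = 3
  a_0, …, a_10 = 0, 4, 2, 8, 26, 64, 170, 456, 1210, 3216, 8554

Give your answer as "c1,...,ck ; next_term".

  a_3 = 2·2 + 1·4 + 2·0 = 8
  a_4 = 2·8 + 1·2 + 2·4 = 26
  a_5 = 2·26 + 1·8 + 2·2 = 64
  a_6 = 2·64 + 1·26 + 2·8 = 170
  a_7 = 2·170 + 1·64 + 2·26 = 456
  a_8 = 2·456 + 1·170 + 2·64 = 1210
  a_9 = 2·1210 + 1·456 + 2·170 = 3216
  a_10 = 2·3216 + 1·1210 + 2·456 = 8554
  a_11 = 2·8554 + 1·3216 + 2·1210 = 22744

2,1,2 ; 22744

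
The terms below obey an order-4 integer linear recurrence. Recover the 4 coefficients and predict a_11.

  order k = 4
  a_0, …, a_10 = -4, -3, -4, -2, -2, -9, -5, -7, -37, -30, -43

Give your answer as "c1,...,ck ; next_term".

  a_4 = 1·-2 + 0·-4 + 4·-3 + -3·-4 = -2
  a_5 = 1·-2 + 0·-2 + 4·-4 + -3·-3 = -9
  a_6 = 1·-9 + 0·-2 + 4·-2 + -3·-4 = -5
  a_7 = 1·-5 + 0·-9 + 4·-2 + -3·-2 = -7
  a_8 = 1·-7 + 0·-5 + 4·-9 + -3·-2 = -37
  a_9 = 1·-37 + 0·-7 + 4·-5 + -3·-9 = -30
  a_10 = 1·-30 + 0·-37 + 4·-7 + -3·-5 = -43
  a_11 = 1·-43 + 0·-30 + 4·-37 + -3·-7 = -170

1,0,4,-3 ; -170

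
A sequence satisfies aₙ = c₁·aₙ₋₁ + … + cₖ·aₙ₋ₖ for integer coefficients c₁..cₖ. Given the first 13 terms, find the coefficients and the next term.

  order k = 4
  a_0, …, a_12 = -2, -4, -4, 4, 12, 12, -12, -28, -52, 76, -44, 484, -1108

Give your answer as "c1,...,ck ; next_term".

-2,1,-4,-4 ; 2572

  a_4 = -2·4 + 1·-4 + -4·-4 + -4·-2 = 12
  a_5 = -2·12 + 1·4 + -4·-4 + -4·-4 = 12
  a_6 = -2·12 + 1·12 + -4·4 + -4·-4 = -12
  a_7 = -2·-12 + 1·12 + -4·12 + -4·4 = -28
  a_8 = -2·-28 + 1·-12 + -4·12 + -4·12 = -52
  a_9 = -2·-52 + 1·-28 + -4·-12 + -4·12 = 76
  a_10 = -2·76 + 1·-52 + -4·-28 + -4·-12 = -44
  a_11 = -2·-44 + 1·76 + -4·-52 + -4·-28 = 484
  a_12 = -2·484 + 1·-44 + -4·76 + -4·-52 = -1108
  a_13 = -2·-1108 + 1·484 + -4·-44 + -4·76 = 2572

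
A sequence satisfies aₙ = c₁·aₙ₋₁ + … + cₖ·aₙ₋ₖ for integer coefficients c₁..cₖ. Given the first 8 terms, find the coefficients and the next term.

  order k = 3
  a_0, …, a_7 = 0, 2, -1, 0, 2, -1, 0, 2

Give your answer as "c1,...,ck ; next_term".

  a_3 = 0·-1 + 0·2 + 1·0 = 0
  a_4 = 0·0 + 0·-1 + 1·2 = 2
  a_5 = 0·2 + 0·0 + 1·-1 = -1
  a_6 = 0·-1 + 0·2 + 1·0 = 0
  a_7 = 0·0 + 0·-1 + 1·2 = 2
  a_8 = 0·2 + 0·0 + 1·-1 = -1

0,0,1 ; -1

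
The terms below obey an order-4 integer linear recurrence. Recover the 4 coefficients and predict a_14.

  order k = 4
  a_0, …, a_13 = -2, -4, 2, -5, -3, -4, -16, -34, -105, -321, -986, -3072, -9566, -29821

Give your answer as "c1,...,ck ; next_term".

3,1,-1,-3 ; -92999

  a_4 = 3·-5 + 1·2 + -1·-4 + -3·-2 = -3
  a_5 = 3·-3 + 1·-5 + -1·2 + -3·-4 = -4
  a_6 = 3·-4 + 1·-3 + -1·-5 + -3·2 = -16
  a_7 = 3·-16 + 1·-4 + -1·-3 + -3·-5 = -34
  a_8 = 3·-34 + 1·-16 + -1·-4 + -3·-3 = -105
  a_9 = 3·-105 + 1·-34 + -1·-16 + -3·-4 = -321
  a_10 = 3·-321 + 1·-105 + -1·-34 + -3·-16 = -986
  a_11 = 3·-986 + 1·-321 + -1·-105 + -3·-34 = -3072
  a_12 = 3·-3072 + 1·-986 + -1·-321 + -3·-105 = -9566
  a_13 = 3·-9566 + 1·-3072 + -1·-986 + -3·-321 = -29821
  a_14 = 3·-29821 + 1·-9566 + -1·-3072 + -3·-986 = -92999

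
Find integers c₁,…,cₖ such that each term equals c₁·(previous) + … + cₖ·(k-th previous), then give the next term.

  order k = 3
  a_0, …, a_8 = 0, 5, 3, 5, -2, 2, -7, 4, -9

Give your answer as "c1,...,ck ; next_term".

0,1,-1 ; 11

  a_3 = 0·3 + 1·5 + -1·0 = 5
  a_4 = 0·5 + 1·3 + -1·5 = -2
  a_5 = 0·-2 + 1·5 + -1·3 = 2
  a_6 = 0·2 + 1·-2 + -1·5 = -7
  a_7 = 0·-7 + 1·2 + -1·-2 = 4
  a_8 = 0·4 + 1·-7 + -1·2 = -9
  a_9 = 0·-9 + 1·4 + -1·-7 = 11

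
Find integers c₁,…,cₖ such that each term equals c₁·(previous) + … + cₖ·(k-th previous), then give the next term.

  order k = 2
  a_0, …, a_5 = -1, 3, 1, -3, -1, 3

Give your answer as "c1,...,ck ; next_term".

  a_2 = 0·3 + -1·-1 = 1
  a_3 = 0·1 + -1·3 = -3
  a_4 = 0·-3 + -1·1 = -1
  a_5 = 0·-1 + -1·-3 = 3
  a_6 = 0·3 + -1·-1 = 1

0,-1 ; 1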